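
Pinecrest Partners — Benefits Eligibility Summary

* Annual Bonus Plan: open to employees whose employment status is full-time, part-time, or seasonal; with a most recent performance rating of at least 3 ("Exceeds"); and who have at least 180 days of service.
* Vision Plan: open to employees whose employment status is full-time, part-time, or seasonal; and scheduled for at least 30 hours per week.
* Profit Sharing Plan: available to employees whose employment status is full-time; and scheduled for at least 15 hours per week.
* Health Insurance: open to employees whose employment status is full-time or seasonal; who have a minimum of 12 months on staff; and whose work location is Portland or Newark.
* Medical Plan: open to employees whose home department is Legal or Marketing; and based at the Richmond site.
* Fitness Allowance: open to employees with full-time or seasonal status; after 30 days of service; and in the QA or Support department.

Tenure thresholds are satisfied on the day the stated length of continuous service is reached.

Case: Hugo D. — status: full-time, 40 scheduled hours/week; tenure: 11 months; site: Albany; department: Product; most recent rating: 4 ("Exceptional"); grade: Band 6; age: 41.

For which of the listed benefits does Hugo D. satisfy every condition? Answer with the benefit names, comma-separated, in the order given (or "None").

Annual Bonus Plan — status full-time ✓; rating 4 ≥ 3 ✓; service 11 months ≥ 180 days ✓ → eligible.
Vision Plan — status full-time ✓; 40 hrs/wk ≥ 30 ✓ → eligible.
Profit Sharing Plan — status full-time ✓; 40 hrs/wk ≥ 15 ✓ → eligible.
Health Insurance — status full-time ✓; service 11 months < 12 months ✗ → not eligible.
Medical Plan — dept Product ✗ → not eligible.
Fitness Allowance — status full-time ✓; service 11 months ≥ 30 days ✓; dept Product ✗ → not eligible.

Annual Bonus Plan, Vision Plan, Profit Sharing Plan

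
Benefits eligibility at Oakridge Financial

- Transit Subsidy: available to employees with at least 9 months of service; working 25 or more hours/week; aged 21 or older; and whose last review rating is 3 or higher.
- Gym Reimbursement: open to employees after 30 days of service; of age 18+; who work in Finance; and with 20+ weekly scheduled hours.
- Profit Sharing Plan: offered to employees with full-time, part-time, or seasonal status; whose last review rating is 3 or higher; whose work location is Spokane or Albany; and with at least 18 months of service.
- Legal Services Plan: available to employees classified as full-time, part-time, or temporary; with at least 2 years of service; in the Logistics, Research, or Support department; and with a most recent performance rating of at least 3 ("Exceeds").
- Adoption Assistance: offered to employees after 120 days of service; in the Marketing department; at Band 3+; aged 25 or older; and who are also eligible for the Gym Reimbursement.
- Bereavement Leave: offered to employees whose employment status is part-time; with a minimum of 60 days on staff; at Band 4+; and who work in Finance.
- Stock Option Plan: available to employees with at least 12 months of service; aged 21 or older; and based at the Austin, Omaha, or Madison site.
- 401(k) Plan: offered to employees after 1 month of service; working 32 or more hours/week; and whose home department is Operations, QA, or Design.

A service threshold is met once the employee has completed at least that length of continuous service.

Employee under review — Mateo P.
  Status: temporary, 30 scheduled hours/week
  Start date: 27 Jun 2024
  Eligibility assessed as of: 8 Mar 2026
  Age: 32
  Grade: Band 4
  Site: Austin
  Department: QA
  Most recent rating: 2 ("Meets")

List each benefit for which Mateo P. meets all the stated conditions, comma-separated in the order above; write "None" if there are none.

Service from 27 Jun 2024 to 8 Mar 2026: 619 days.
Transit Subsidy — service 619 days ≥ 9 months (≈270 days) ✓; 30 hrs/wk ≥ 25 ✓; age 32 ≥ 21 ✓; rating 2 < 3 ✗ → not eligible.
Gym Reimbursement — service 619 days ≥ 30 days ✓; age 32 ≥ 18 ✓; dept QA ✗ → not eligible.
Profit Sharing Plan — status temporary ✗ (requires full-time, part-time, or seasonal) → not eligible.
Legal Services Plan — status temporary ✓; service 619 days < 2 years (≈730 days) ✗ → not eligible.
Adoption Assistance — service 619 days ≥ 120 days ✓; dept QA ✗ → not eligible.
Bereavement Leave — status temporary ✗ (requires part-time) → not eligible.
Stock Option Plan — service 619 days ≥ 12 months (≈360 days) ✓; age 32 ≥ 21 ✓; site Austin ✓ → eligible.
401(k) Plan — service 619 days ≥ 1 month (≈30 days) ✓; 30 hrs/wk < 32 ✗ → not eligible.

Stock Option Plan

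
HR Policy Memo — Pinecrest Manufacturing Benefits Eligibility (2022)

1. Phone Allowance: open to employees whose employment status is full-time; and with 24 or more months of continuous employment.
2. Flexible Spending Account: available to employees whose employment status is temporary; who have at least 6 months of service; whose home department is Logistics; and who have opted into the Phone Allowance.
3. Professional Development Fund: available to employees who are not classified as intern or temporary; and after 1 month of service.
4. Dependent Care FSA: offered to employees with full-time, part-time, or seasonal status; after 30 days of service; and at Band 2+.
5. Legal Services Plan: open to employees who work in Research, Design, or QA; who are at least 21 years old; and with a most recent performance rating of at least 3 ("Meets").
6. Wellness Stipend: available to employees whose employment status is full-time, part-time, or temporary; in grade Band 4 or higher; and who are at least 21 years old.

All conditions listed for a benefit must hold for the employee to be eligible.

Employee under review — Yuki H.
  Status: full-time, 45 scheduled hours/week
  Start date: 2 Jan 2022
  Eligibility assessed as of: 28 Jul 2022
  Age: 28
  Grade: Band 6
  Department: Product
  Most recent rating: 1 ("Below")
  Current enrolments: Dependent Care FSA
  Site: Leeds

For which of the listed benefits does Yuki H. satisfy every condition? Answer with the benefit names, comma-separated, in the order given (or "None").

Service from 2 Jan 2022 to 28 Jul 2022: 207 days.
Phone Allowance — status full-time ✓; service 207 days < 24 months (≈720 days) ✗ → not eligible.
Flexible Spending Account — status full-time ✗ (requires temporary) → not eligible.
Professional Development Fund — status full-time ✓ (not excluded); service 207 days ≥ 1 month (≈30 days) ✓ → eligible.
Dependent Care FSA — status full-time ✓; service 207 days ≥ 30 days ✓; grade Band 6 ≥ Band 2 ✓ → eligible.
Legal Services Plan — dept Product ✗ → not eligible.
Wellness Stipend — status full-time ✓; grade Band 6 ≥ Band 4 ✓; age 28 ≥ 21 ✓ → eligible.

Professional Development Fund, Dependent Care FSA, Wellness Stipend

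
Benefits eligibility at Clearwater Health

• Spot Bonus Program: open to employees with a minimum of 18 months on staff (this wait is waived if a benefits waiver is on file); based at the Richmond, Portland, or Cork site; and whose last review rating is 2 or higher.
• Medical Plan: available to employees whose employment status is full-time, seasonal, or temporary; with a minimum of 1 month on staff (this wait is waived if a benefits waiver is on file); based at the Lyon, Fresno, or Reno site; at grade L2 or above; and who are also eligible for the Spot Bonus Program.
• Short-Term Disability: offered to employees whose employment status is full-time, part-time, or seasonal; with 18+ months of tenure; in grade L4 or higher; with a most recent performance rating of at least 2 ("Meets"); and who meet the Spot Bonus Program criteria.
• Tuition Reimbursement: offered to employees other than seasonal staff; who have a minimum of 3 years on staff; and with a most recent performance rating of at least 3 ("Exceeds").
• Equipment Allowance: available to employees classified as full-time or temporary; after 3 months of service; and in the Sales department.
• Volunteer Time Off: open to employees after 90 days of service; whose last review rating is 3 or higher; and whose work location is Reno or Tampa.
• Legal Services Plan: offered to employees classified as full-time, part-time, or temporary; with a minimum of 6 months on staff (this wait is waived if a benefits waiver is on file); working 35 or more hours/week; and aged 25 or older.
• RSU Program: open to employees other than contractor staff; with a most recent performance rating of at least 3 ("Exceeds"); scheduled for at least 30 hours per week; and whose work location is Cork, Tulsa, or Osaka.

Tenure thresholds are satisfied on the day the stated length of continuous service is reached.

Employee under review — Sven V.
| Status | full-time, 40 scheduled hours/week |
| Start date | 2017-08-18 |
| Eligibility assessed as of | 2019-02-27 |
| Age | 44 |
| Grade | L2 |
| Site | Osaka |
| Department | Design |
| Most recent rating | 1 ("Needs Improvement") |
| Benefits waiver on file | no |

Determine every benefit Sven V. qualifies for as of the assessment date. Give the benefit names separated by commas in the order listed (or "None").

Service from 2017-08-18 to 2019-02-27: 558 days.
Spot Bonus Program — no waiver, service 558 days ≥ 18 months (≈540 days) ✓; site Osaka ✗ (not Richmond, Portland, or Cork) → not eligible.
Medical Plan — status full-time ✓; no waiver, service 558 days ≥ 1 month (≈30 days) ✓; site Osaka ✗ (not Lyon, Fresno, or Reno) → not eligible.
Short-Term Disability — status full-time ✓; service 558 days ≥ 18 months (≈540 days) ✓; grade L2 < L4 ✗ → not eligible.
Tuition Reimbursement — status full-time ✓ (not excluded); service 558 days < 3 years (≈1095 days) ✗ → not eligible.
Equipment Allowance — status full-time ✓; service 558 days ≥ 3 months (≈90 days) ✓; dept Design ✗ → not eligible.
Volunteer Time Off — service 558 days ≥ 90 days ✓; rating 1 < 3 ✗ → not eligible.
Legal Services Plan — status full-time ✓; no waiver, service 558 days ≥ 6 months (≈180 days) ✓; 40 hrs/wk ≥ 35 ✓; age 44 ≥ 25 ✓ → eligible.
RSU Program — status full-time ✓ (not excluded); rating 1 < 3 ✗ → not eligible.

Legal Services Plan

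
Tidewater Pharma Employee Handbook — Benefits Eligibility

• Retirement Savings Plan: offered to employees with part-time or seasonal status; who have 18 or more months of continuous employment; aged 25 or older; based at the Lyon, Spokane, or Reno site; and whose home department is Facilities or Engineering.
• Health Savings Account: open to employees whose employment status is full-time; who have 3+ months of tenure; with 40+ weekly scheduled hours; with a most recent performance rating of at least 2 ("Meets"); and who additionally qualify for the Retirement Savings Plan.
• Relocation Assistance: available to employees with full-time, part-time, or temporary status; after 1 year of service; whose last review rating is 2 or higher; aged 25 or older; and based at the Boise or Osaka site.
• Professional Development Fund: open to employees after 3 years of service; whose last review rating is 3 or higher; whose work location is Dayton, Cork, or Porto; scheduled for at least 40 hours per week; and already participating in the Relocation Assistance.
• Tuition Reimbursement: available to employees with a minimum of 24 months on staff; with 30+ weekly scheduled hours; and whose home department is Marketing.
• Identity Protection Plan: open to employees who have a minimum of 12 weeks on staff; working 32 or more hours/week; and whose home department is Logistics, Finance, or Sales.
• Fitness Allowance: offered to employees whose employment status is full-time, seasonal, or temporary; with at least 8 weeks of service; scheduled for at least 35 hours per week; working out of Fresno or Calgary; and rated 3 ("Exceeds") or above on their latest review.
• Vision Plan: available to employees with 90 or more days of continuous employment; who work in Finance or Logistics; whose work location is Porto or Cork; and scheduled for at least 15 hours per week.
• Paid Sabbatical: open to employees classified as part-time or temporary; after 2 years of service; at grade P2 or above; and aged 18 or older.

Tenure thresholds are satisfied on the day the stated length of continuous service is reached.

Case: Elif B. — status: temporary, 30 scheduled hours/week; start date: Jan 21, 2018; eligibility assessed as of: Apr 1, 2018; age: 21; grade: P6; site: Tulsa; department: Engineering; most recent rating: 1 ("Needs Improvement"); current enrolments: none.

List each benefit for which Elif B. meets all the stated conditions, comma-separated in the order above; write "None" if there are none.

Service from Jan 21, 2018 to Apr 1, 2018: 70 days.
Retirement Savings Plan — status temporary ✗ (requires part-time or seasonal) → not eligible.
Health Savings Account — status temporary ✗ (requires full-time) → not eligible.
Relocation Assistance — status temporary ✓; service 70 days < 1 year (≈365 days) ✗ → not eligible.
Professional Development Fund — service 70 days < 3 years (≈1095 days) ✗ → not eligible.
Tuition Reimbursement — service 70 days < 24 months (≈720 days) ✗ → not eligible.
Identity Protection Plan — service 70 days < 12 weeks (≈84 days) ✗ → not eligible.
Fitness Allowance — status temporary ✓; service 70 days ≥ 8 weeks (≈56 days) ✓; 30 hrs/wk < 35 ✗ → not eligible.
Vision Plan — service 70 days < 90 days ✗ → not eligible.
Paid Sabbatical — status temporary ✓; service 70 days < 2 years (≈730 days) ✗ → not eligible.

None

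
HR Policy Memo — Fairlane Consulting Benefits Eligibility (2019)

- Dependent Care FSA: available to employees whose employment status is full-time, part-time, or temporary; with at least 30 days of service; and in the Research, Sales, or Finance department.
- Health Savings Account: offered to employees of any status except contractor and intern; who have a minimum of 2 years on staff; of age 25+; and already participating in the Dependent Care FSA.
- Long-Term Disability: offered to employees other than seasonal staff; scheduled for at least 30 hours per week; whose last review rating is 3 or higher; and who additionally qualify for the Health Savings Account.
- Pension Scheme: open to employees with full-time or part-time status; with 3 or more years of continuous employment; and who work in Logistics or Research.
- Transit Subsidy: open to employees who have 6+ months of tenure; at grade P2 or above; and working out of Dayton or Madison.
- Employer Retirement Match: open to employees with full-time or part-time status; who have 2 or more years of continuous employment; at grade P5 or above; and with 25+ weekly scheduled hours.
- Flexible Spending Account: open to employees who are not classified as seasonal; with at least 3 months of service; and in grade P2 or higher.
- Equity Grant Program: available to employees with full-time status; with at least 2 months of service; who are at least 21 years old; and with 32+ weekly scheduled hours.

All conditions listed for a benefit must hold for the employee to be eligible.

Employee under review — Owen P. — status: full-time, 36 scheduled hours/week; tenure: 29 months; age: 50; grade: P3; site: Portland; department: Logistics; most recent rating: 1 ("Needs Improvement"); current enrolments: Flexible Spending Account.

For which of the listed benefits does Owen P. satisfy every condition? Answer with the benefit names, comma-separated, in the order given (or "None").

Flexible Spending Account, Equity Grant Program

Dependent Care FSA — status full-time ✓; service 29 months ≥ 30 days ✓; dept Logistics ✗ → not eligible.
Health Savings Account — status full-time ✓ (not excluded); service 29 months ≥ 2 years (≈730 days) ✓; age 50 ≥ 25 ✓; not enrolled in Dependent Care FSA ✗ → not eligible.
Long-Term Disability — status full-time ✓ (not excluded); 36 hrs/wk ≥ 30 ✓; rating 1 < 3 ✗ → not eligible.
Pension Scheme — status full-time ✓; service 29 months < 3 years (≈1095 days) ✗ → not eligible.
Transit Subsidy — service 29 months ≥ 6 months ✓; grade P3 ≥ P2 ✓; site Portland ✗ (not Dayton or Madison) → not eligible.
Employer Retirement Match — status full-time ✓; service 29 months ≥ 2 years (≈730 days) ✓; grade P3 < P5 ✗ → not eligible.
Flexible Spending Account — status full-time ✓ (not excluded); service 29 months ≥ 3 months ✓; grade P3 ≥ P2 ✓ → eligible.
Equity Grant Program — status full-time ✓; service 29 months ≥ 2 months ✓; age 50 ≥ 21 ✓; 36 hrs/wk ≥ 32 ✓ → eligible.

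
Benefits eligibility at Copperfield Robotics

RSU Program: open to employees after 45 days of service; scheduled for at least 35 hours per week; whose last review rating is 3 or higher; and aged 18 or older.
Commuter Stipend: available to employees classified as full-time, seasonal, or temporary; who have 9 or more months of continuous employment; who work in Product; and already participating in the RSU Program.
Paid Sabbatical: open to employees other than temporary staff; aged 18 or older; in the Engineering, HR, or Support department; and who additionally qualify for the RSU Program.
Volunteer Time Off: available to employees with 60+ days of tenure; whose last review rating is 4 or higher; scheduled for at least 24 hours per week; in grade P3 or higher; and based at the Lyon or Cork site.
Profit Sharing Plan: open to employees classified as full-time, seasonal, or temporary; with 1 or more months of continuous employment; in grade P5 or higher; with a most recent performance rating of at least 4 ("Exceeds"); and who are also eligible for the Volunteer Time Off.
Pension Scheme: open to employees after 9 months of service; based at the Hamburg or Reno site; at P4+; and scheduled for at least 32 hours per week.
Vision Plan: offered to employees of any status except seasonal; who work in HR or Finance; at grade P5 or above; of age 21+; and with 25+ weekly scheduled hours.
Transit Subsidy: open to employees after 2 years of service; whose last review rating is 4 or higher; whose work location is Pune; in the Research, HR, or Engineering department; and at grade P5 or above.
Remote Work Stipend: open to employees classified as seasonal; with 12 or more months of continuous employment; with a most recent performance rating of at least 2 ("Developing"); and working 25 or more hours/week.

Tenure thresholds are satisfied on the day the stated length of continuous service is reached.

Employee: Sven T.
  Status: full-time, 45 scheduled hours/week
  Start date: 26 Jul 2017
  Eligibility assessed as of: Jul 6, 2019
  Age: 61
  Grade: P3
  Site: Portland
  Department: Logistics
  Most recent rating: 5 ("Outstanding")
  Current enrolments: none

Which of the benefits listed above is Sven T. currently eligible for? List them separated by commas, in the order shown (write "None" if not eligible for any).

Service from 26 Jul 2017 to Jul 6, 2019: 710 days.
RSU Program — service 710 days ≥ 45 days ✓; 45 hrs/wk ≥ 35 ✓; rating 5 ≥ 3 ✓; age 61 ≥ 18 ✓ → eligible.
Commuter Stipend — status full-time ✓; service 710 days ≥ 9 months (≈270 days) ✓; dept Logistics ✗ → not eligible.
Paid Sabbatical — status full-time ✓ (not excluded); age 61 ≥ 18 ✓; dept Logistics ✗ → not eligible.
Volunteer Time Off — service 710 days ≥ 60 days ✓; rating 5 ≥ 4 ✓; 45 hrs/wk ≥ 24 ✓; grade P3 ≥ P3 ✓; site Portland ✗ (not Lyon or Cork) → not eligible.
Profit Sharing Plan — status full-time ✓; service 710 days ≥ 1 month (≈30 days) ✓; grade P3 < P5 ✗ → not eligible.
Pension Scheme — service 710 days ≥ 9 months (≈270 days) ✓; site Portland ✗ (not Hamburg or Reno) → not eligible.
Vision Plan — status full-time ✓ (not excluded); dept Logistics ✗ → not eligible.
Transit Subsidy — service 710 days < 2 years (≈730 days) ✗ → not eligible.
Remote Work Stipend — status full-time ✗ (requires seasonal) → not eligible.

RSU Program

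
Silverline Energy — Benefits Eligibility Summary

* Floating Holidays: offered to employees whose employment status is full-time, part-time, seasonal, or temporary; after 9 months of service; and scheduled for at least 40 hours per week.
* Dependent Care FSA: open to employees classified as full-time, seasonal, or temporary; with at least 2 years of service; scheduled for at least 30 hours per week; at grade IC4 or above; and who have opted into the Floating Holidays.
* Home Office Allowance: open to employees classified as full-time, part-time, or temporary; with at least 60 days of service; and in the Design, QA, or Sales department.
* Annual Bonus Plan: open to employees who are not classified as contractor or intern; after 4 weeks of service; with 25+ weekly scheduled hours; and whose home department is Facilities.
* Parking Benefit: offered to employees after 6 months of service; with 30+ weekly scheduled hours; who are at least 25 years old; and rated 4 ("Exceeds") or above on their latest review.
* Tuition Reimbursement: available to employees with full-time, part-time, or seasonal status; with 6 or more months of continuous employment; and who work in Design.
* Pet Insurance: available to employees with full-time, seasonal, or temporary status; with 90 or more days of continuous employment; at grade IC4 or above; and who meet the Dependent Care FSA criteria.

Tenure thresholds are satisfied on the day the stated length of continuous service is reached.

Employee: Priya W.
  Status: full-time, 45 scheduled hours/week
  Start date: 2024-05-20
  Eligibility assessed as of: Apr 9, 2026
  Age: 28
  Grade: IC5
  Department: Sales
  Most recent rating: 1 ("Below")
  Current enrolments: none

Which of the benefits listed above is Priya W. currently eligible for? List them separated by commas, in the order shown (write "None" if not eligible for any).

Service from 2024-05-20 to Apr 9, 2026: 689 days.
Floating Holidays — status full-time ✓; service 689 days ≥ 9 months (≈270 days) ✓; 45 hrs/wk ≥ 40 ✓ → eligible.
Dependent Care FSA — status full-time ✓; service 689 days < 2 years (≈730 days) ✗ → not eligible.
Home Office Allowance — status full-time ✓; service 689 days ≥ 60 days ✓; dept Sales ✓ → eligible.
Annual Bonus Plan — status full-time ✓ (not excluded); service 689 days ≥ 4 weeks (≈28 days) ✓; 45 hrs/wk ≥ 25 ✓; dept Sales ✗ → not eligible.
Parking Benefit — service 689 days ≥ 6 months (≈180 days) ✓; 45 hrs/wk ≥ 30 ✓; age 28 ≥ 25 ✓; rating 1 < 4 ✗ → not eligible.
Tuition Reimbursement — status full-time ✓; service 689 days ≥ 6 months (≈180 days) ✓; dept Sales ✗ → not eligible.
Pet Insurance — status full-time ✓; service 689 days ≥ 90 days ✓; grade IC5 ≥ IC4 ✓; not eligible for Dependent Care FSA ✗ → not eligible.

Floating Holidays, Home Office Allowance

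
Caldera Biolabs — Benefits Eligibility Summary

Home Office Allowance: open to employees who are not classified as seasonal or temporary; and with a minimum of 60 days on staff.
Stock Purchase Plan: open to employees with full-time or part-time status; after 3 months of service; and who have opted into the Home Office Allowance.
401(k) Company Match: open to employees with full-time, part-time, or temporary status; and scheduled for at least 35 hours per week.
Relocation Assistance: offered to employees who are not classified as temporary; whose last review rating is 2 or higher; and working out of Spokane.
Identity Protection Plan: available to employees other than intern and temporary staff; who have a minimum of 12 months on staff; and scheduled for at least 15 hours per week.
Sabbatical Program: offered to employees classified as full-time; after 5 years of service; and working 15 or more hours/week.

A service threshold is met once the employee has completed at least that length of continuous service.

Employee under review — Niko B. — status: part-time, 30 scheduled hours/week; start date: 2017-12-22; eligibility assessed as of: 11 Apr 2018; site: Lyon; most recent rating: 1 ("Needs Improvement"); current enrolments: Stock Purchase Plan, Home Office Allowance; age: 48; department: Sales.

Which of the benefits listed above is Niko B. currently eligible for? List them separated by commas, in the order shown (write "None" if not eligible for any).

Home Office Allowance, Stock Purchase Plan

Service from 2017-12-22 to 11 Apr 2018: 110 days.
Home Office Allowance — status part-time ✓ (not excluded); service 110 days ≥ 60 days ✓ → eligible.
Stock Purchase Plan — status part-time ✓; service 110 days ≥ 3 months (≈90 days) ✓; enrolled in Home Office Allowance ✓ → eligible.
401(k) Company Match — status part-time ✓; 30 hrs/wk < 35 ✗ → not eligible.
Relocation Assistance — status part-time ✓ (not excluded); rating 1 < 2 ✗ → not eligible.
Identity Protection Plan — status part-time ✓ (not excluded); service 110 days < 12 months (≈360 days) ✗ → not eligible.
Sabbatical Program — status part-time ✗ (requires full-time) → not eligible.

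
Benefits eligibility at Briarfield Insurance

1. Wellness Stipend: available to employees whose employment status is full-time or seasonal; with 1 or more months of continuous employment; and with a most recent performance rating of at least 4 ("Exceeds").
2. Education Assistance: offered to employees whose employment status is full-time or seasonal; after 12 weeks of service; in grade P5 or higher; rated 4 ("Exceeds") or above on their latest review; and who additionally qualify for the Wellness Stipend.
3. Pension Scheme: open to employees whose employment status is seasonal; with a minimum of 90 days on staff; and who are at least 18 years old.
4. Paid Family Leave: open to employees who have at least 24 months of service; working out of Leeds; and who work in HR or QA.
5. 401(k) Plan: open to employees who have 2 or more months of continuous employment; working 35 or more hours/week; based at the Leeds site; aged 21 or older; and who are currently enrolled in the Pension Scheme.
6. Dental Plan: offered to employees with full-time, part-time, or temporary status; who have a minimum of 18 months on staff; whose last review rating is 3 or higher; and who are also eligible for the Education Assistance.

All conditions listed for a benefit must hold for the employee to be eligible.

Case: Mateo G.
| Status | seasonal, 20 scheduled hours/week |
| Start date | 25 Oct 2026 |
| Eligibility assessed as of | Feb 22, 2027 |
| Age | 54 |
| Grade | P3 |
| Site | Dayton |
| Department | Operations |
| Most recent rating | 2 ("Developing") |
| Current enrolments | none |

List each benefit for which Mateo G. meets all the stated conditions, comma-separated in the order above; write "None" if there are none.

Pension Scheme

Service from 25 Oct 2026 to Feb 22, 2027: 120 days.
Wellness Stipend — status seasonal ✓; service 120 days ≥ 1 month (≈30 days) ✓; rating 2 < 4 ✗ → not eligible.
Education Assistance — status seasonal ✓; service 120 days ≥ 12 weeks (≈84 days) ✓; grade P3 < P5 ✗ → not eligible.
Pension Scheme — status seasonal ✓; service 120 days ≥ 90 days ✓; age 54 ≥ 18 ✓ → eligible.
Paid Family Leave — service 120 days < 24 months (≈720 days) ✗ → not eligible.
401(k) Plan — service 120 days ≥ 2 months (≈60 days) ✓; 20 hrs/wk < 35 ✗ → not eligible.
Dental Plan — status seasonal ✗ (requires full-time, part-time, or temporary) → not eligible.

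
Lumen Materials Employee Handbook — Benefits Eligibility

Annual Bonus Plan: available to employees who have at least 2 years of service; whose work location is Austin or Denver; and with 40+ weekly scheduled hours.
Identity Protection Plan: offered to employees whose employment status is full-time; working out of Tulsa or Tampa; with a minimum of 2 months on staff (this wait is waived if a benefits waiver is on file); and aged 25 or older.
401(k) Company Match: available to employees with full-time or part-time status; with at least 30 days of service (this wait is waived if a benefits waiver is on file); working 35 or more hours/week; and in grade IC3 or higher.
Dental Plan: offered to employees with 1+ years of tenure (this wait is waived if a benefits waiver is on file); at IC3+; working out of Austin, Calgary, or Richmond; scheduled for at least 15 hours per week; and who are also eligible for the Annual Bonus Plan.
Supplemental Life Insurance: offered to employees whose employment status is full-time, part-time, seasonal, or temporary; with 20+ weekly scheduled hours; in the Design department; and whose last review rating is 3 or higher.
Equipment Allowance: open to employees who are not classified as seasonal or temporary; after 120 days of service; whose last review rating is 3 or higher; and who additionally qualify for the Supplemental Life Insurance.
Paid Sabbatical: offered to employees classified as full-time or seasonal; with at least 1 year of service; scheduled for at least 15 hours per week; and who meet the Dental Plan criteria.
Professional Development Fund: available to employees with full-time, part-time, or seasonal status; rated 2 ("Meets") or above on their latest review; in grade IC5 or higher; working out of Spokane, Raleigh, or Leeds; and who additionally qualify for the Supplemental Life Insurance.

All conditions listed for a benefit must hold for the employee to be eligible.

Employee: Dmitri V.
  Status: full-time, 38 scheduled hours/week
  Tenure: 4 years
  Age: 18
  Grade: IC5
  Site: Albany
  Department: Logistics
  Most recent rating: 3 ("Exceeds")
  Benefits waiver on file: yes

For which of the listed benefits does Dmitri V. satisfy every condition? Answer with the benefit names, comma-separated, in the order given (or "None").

401(k) Company Match

Annual Bonus Plan — service 4 years ≥ 2 years ✓; site Albany ✗ (not Austin or Denver) → not eligible.
Identity Protection Plan — status full-time ✓; site Albany ✗ (not Tulsa or Tampa) → not eligible.
401(k) Company Match — status full-time ✓; benefits waiver on file ✓; 38 hrs/wk ≥ 35 ✓; grade IC5 ≥ IC3 ✓ → eligible.
Dental Plan — benefits waiver on file ✓; grade IC5 ≥ IC3 ✓; site Albany ✗ (not Austin, Calgary, or Richmond) → not eligible.
Supplemental Life Insurance — status full-time ✓; 38 hrs/wk ≥ 20 ✓; dept Logistics ✗ → not eligible.
Equipment Allowance — status full-time ✓ (not excluded); service 4 years ≥ 120 days ✓; rating 3 ≥ 3 ✓; not eligible for Supplemental Life Insurance ✗ → not eligible.
Paid Sabbatical — status full-time ✓; service 4 years ≥ 1 year ✓; 38 hrs/wk ≥ 15 ✓; not eligible for Dental Plan ✗ → not eligible.
Professional Development Fund — status full-time ✓; rating 3 ≥ 2 ✓; grade IC5 ≥ IC5 ✓; site Albany ✗ (not Spokane, Raleigh, or Leeds) → not eligible.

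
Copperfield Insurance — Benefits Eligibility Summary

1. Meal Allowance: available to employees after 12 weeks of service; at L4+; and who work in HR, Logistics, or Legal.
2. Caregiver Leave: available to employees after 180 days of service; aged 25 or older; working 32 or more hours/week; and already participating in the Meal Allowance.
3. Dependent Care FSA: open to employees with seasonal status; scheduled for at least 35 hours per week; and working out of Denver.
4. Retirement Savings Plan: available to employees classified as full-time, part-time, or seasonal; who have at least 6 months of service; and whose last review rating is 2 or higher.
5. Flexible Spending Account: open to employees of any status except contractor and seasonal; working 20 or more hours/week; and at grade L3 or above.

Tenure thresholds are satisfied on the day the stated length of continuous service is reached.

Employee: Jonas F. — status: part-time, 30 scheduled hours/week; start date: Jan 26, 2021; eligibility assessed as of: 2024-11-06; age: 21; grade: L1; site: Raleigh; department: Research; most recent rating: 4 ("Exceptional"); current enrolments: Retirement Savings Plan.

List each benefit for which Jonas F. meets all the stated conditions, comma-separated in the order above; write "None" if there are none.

Service from Jan 26, 2021 to 2024-11-06: 1380 days.
Meal Allowance — service 1380 days ≥ 12 weeks (≈84 days) ✓; grade L1 < L4 ✗ → not eligible.
Caregiver Leave — service 1380 days ≥ 180 days ✓; age 21 < 25 ✗ → not eligible.
Dependent Care FSA — status part-time ✗ (requires seasonal) → not eligible.
Retirement Savings Plan — status part-time ✓; service 1380 days ≥ 6 months (≈180 days) ✓; rating 4 ≥ 2 ✓ → eligible.
Flexible Spending Account — status part-time ✓ (not excluded); 30 hrs/wk ≥ 20 ✓; grade L1 < L3 ✗ → not eligible.

Retirement Savings Plan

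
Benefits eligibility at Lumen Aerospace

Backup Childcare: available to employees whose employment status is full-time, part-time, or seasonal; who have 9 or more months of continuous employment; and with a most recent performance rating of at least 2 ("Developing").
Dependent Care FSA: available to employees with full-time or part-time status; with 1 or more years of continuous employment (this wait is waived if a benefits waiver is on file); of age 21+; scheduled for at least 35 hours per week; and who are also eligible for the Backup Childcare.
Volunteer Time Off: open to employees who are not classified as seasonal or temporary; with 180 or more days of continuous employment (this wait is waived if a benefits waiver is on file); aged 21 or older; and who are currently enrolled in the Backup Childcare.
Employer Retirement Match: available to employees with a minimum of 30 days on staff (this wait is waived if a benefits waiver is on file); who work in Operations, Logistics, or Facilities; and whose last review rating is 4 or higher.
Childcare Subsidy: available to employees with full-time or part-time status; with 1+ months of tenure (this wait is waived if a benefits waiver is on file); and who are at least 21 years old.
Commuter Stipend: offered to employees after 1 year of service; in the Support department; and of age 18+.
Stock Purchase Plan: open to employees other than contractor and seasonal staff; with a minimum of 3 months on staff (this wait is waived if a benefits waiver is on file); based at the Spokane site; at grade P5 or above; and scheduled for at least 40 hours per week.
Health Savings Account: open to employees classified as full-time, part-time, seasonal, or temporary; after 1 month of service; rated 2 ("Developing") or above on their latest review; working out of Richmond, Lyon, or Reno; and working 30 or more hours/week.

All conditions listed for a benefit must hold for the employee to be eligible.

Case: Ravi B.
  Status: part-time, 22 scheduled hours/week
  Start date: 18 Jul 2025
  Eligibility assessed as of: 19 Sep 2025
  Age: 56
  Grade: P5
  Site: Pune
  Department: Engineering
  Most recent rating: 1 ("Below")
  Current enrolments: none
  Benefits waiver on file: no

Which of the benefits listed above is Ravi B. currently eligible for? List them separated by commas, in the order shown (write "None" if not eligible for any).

Service from 18 Jul 2025 to 19 Sep 2025: 63 days.
Backup Childcare — status part-time ✓; service 63 days < 9 months (≈270 days) ✗ → not eligible.
Dependent Care FSA — status part-time ✓; no waiver, service 63 days < 1 year (≈365 days) ✗ → not eligible.
Volunteer Time Off — status part-time ✓ (not excluded); no waiver, service 63 days < 180 days ✗ → not eligible.
Employer Retirement Match — no waiver, service 63 days ≥ 30 days ✓; dept Engineering ✗ → not eligible.
Childcare Subsidy — status part-time ✓; no waiver, service 63 days ≥ 1 month (≈30 days) ✓; age 56 ≥ 21 ✓ → eligible.
Commuter Stipend — service 63 days < 1 year (≈365 days) ✗ → not eligible.
Stock Purchase Plan — status part-time ✓ (not excluded); no waiver, service 63 days < 3 months (≈90 days) ✗ → not eligible.
Health Savings Account — status part-time ✓; service 63 days ≥ 1 month (≈30 days) ✓; rating 1 < 2 ✗ → not eligible.

Childcare Subsidy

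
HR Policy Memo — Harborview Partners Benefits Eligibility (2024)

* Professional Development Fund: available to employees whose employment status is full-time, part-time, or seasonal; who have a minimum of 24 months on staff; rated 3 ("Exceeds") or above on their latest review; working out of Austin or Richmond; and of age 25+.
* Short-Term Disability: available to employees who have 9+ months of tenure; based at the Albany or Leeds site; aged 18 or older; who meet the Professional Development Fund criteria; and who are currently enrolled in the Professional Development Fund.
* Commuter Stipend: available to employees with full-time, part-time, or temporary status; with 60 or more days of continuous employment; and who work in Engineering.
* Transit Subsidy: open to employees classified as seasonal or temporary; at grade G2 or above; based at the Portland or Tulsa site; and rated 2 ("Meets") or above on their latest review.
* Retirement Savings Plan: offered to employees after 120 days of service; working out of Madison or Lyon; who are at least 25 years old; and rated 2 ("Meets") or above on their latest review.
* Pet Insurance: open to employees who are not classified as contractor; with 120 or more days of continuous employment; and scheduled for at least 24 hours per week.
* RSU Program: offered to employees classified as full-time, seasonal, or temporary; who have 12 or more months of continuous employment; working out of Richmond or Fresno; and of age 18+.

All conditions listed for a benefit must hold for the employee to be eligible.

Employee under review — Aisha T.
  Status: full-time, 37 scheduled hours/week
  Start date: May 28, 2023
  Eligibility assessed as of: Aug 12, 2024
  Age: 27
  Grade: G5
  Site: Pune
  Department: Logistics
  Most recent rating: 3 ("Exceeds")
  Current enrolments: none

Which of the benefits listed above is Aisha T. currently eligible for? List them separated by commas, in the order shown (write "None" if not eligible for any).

Pet Insurance

Service from May 28, 2023 to Aug 12, 2024: 442 days.
Professional Development Fund — status full-time ✓; service 442 days < 24 months (≈720 days) ✗ → not eligible.
Short-Term Disability — service 442 days ≥ 9 months (≈270 days) ✓; site Pune ✗ (not Albany or Leeds) → not eligible.
Commuter Stipend — status full-time ✓; service 442 days ≥ 60 days ✓; dept Logistics ✗ → not eligible.
Transit Subsidy — status full-time ✗ (requires seasonal or temporary) → not eligible.
Retirement Savings Plan — service 442 days ≥ 120 days ✓; site Pune ✗ (not Madison or Lyon) → not eligible.
Pet Insurance — status full-time ✓ (not excluded); service 442 days ≥ 120 days ✓; 37 hrs/wk ≥ 24 ✓ → eligible.
RSU Program — status full-time ✓; service 442 days ≥ 12 months (≈360 days) ✓; site Pune ✗ (not Richmond or Fresno) → not eligible.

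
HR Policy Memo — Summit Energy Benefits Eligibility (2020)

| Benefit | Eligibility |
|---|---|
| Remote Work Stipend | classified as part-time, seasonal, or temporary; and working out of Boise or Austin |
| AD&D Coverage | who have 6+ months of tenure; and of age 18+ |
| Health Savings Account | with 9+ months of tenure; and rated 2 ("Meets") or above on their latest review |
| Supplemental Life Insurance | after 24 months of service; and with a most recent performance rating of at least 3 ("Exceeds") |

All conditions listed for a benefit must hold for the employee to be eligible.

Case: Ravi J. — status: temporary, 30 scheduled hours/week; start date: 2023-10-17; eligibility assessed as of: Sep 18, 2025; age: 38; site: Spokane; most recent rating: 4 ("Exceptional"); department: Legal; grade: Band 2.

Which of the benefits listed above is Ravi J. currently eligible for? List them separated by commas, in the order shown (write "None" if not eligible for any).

Service from 2023-10-17 to Sep 18, 2025: 702 days.
Remote Work Stipend — status temporary ✓; site Spokane ✗ (not Boise or Austin) → not eligible.
AD&D Coverage — service 702 days ≥ 6 months (≈180 days) ✓; age 38 ≥ 18 ✓ → eligible.
Health Savings Account — service 702 days ≥ 9 months (≈270 days) ✓; rating 4 ≥ 2 ✓ → eligible.
Supplemental Life Insurance — service 702 days < 24 months (≈720 days) ✗ → not eligible.

AD&D Coverage, Health Savings Account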